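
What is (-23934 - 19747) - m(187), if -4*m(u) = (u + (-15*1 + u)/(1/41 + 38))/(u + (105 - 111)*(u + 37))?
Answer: -315160984997/7215052 ≈ -43681.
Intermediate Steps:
m(u) = -(-615/1559 + 1600*u/1559)/(4*(-222 - 5*u)) (m(u) = -(u + (-15*1 + u)/(1/41 + 38))/(4*(u + (105 - 111)*(u + 37))) = -(u + (-15 + u)/(1/41 + 38))/(4*(u - 6*(37 + u))) = -(u + (-15 + u)/(1559/41))/(4*(u + (-222 - 6*u))) = -(u + (-15 + u)*(41/1559))/(4*(-222 - 5*u)) = -(u + (-615/1559 + 41*u/1559))/(4*(-222 - 5*u)) = -(-615/1559 + 1600*u/1559)/(4*(-222 - 5*u)))
(-23934 - 19747) - m(187) = (-23934 - 19747) - 5*(-123 + 320*187)/(6236*(222 + 5*187)) = -43681 - 5*(-123 + 59840)/(6236*(222 + 935)) = -43681 - 5*59717/(6236*1157) = -43681 - 1*298585/7215052 = -43681 - 298585/7215052 = -315160984997/7215052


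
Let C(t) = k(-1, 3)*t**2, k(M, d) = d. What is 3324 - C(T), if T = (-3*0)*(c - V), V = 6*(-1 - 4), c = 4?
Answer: 3324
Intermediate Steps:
V = -30 (V = 6*(-5) = -30)
T = 0 (T = (-3*0)*(4 - 1*(-30)) = 0*(4 + 30) = 0*34 = 0)
C(t) = 3*t**2
3324 - C(T) = 3324 - 3*0**2 = 3324 - 3*0 = 3324 - 1*0 = 3324 + 0 = 3324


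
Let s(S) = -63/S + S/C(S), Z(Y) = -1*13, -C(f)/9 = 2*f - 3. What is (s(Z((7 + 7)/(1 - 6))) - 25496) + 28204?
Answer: 9204518/3393 ≈ 2712.8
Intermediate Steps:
C(f) = 27 - 18*f (C(f) = -9*(2*f - 3) = -9*(-3 + 2*f) = 27 - 18*f)
Z(Y) = -13
s(S) = -63/S + S/(27 - 18*S)
(s(Z((7 + 7)/(1 - 6))) - 25496) + 28204 = ((1/9)*(1701 - 1*(-13)**2 - 1134*(-13))/(-13*(-3 + 2*(-13))) - 25496) + 28204 = ((1/9)*(-1/13)*(1701 - 1*169 + 14742)/(-3 - 26) - 25496) + 28204 = ((1/9)*(-1/13)*(1701 - 169 + 14742)/(-29) - 25496) + 28204 = ((1/9)*(-1/13)*(-1/29)*16274 - 25496) + 28204 = (16274/3393 - 25496) + 28204 = -86491654/3393 + 28204 = 9204518/3393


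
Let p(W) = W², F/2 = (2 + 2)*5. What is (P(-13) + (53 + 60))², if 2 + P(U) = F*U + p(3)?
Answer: 160000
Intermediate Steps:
F = 40 (F = 2*((2 + 2)*5) = 2*(4*5) = 2*20 = 40)
P(U) = 7 + 40*U (P(U) = -2 + (40*U + 3²) = -2 + (40*U + 9) = -2 + (9 + 40*U) = 7 + 40*U)
(P(-13) + (53 + 60))² = ((7 + 40*(-13)) + (53 + 60))² = ((7 - 520) + 113)² = (-513 + 113)² = (-400)² = 160000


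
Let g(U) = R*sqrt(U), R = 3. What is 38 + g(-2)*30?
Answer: 38 + 90*I*sqrt(2) ≈ 38.0 + 127.28*I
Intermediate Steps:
g(U) = 3*sqrt(U)
38 + g(-2)*30 = 38 + (3*sqrt(-2))*30 = 38 + (3*(I*sqrt(2)))*30 = 38 + (3*I*sqrt(2))*30 = 38 + 90*I*sqrt(2)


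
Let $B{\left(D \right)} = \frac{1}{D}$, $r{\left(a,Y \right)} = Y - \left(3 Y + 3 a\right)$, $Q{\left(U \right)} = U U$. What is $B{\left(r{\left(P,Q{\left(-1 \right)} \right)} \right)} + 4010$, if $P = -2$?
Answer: $\frac{16041}{4} \approx 4010.3$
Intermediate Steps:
$Q{\left(U \right)} = U^{2}$
$r{\left(a,Y \right)} = - 3 a - 2 Y$ ($r{\left(a,Y \right)} = Y - \left(3 Y + 3 a\right) = - 3 a - 2 Y$)
$B{\left(r{\left(P,Q{\left(-1 \right)} \right)} \right)} + 4010 = \frac{1}{\left(-3\right) \left(-2\right) - 2 \left(-1\right)^{2}} + 4010 = \frac{1}{6 - 2} + 4010 = \frac{1}{4} + 4010 = \frac{16041}{4}$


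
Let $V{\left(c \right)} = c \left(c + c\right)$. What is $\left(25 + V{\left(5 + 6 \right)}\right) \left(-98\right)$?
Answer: $-26166$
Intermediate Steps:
$V{\left(c \right)} = 2 c^{2}$ ($V{\left(c \right)} = c 2 c = 2 c^{2}$)
$\left(25 + V{\left(5 + 6 \right)}\right) \left(-98\right) = \left(25 + 2 \left(5 + 6\right)^{2}\right) \left(-98\right) = \left(25 + 2 \cdot 11^{2}\right) \left(-98\right) = \left(25 + 2 \cdot 121\right) \left(-98\right) = \left(25 + 242\right) \left(-98\right) = 267 \left(-98\right) = -26166$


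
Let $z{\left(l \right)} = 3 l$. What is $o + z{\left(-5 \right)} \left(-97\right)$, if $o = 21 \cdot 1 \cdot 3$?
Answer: $1518$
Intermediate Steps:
$o = 63$ ($o = 21 \cdot 3 = 63$)
$o + z{\left(-5 \right)} \left(-97\right) = 63 + 3 \left(-5\right) \left(-97\right) = 63 - -1455 = 63 + 1455 = 1518$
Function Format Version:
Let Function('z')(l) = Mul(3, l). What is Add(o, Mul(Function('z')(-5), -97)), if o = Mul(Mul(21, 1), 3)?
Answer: 1518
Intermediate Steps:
o = 63 (o = Mul(21, 3) = 63)
Add(o, Mul(Function('z')(-5), -97)) = Add(63, Mul(Mul(3, -5), -97)) = Add(63, Mul(-15, -97)) = Add(63, 1455) = 1518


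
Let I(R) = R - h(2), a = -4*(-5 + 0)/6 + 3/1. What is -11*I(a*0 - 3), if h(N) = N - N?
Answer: 33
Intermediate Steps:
h(N) = 0
a = 19/3 (a = -4*(-5)*(⅙) + 3*1 = 20*(⅙) + 3 = 10/3 + 3 = 19/3 ≈ 6.3333)
I(R) = R (I(R) = R - 1*0 = R + 0 = R)
-11*I(a*0 - 3) = -11*((19/3)*0 - 3) = -11*(0 - 3) = -11*(-3) = 33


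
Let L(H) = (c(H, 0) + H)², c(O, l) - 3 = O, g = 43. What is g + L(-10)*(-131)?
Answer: -37816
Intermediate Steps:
c(O, l) = 3 + O
L(H) = (3 + 2*H)² (L(H) = ((3 + H) + H)² = (3 + 2*H)²)
g + L(-10)*(-131) = 43 + (3 + 2*(-10))²*(-131) = 43 + (3 - 20)²*(-131) = 43 + (-17)²*(-131) = 43 + 289*(-131) = 43 - 37859 = -37816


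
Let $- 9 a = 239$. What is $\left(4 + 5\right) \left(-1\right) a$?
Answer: $239$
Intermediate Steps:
$a = - \frac{239}{9}$ ($a = \left(- \frac{1}{9}\right) 239 = - \frac{239}{9} \approx -26.556$)
$\left(4 + 5\right) \left(-1\right) a = \left(4 + 5\right) \left(-1\right) \left(- \frac{239}{9}\right) = 9 \left(-1\right) \left(- \frac{239}{9}\right) = \left(-9\right) \left(- \frac{239}{9}\right) = 239$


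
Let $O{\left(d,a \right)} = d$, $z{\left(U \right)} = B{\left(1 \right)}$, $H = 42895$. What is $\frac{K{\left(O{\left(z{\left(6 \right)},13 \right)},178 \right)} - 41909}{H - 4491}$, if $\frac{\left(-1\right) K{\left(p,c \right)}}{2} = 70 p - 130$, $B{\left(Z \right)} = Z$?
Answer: $- \frac{41789}{38404} \approx -1.0881$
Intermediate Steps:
$z{\left(U \right)} = 1$
$K{\left(p,c \right)} = 260 - 140 p$ ($K{\left(p,c \right)} = - 2 \left(70 p - 130\right) = - 2 \left(-130 + 70 p\right) = 260 - 140 p$)
$\frac{K{\left(O{\left(z{\left(6 \right)},13 \right)},178 \right)} - 41909}{H - 4491} = \frac{\left(260 - 140\right) - 41909}{42895 - 4491} = \frac{\left(260 - 140\right) - 41909}{38404} = \left(120 - 41909\right) \frac{1}{38404} = \left(-41789\right) \frac{1}{38404} = - \frac{41789}{38404}$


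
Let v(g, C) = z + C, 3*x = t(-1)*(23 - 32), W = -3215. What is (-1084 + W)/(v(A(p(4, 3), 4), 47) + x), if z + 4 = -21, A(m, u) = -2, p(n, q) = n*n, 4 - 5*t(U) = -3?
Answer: -21495/89 ≈ -241.52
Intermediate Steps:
t(U) = 7/5 (t(U) = 4/5 - 1/5*(-3) = 4/5 + 3/5 = 7/5)
p(n, q) = n**2
z = -25 (z = -4 - 21 = -25)
x = -21/5 (x = (7*(23 - 32)/5)/3 = ((7/5)*(-9))/3 = (1/3)*(-63/5) = -21/5 ≈ -4.2000)
v(g, C) = -25 + C
(-1084 + W)/(v(A(p(4, 3), 4), 47) + x) = (-1084 - 3215)/((-25 + 47) - 21/5) = -4299/(22 - 21/5) = -4299/89/5 = -4299*5/89 = -21495/89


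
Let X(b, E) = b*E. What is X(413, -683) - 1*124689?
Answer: -406768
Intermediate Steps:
X(b, E) = E*b
X(413, -683) - 1*124689 = -683*413 - 1*124689 = -282079 - 124689 = -406768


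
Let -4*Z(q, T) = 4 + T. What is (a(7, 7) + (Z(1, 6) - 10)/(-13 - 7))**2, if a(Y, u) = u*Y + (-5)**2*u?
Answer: 3229209/64 ≈ 50456.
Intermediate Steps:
Z(q, T) = -1 - T/4 (Z(q, T) = -(4 + T)/4 = -1 - T/4)
a(Y, u) = 25*u + Y*u (a(Y, u) = Y*u + 25*u = 25*u + Y*u)
(a(7, 7) + (Z(1, 6) - 10)/(-13 - 7))**2 = (7*(25 + 7) + ((-1 - 1/4*6) - 10)/(-13 - 7))**2 = (7*32 + ((-1 - 3/2) - 10)/(-20))**2 = (224 + (-5/2 - 10)*(-1/20))**2 = (224 - 25/2*(-1/20))**2 = (224 + 5/8)**2 = (1797/8)**2 = 3229209/64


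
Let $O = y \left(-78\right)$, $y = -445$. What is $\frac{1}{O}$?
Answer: $\frac{1}{34710} \approx 2.881 \cdot 10^{-5}$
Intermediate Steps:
$O = 34710$ ($O = \left(-445\right) \left(-78\right) = 34710$)
$\frac{1}{O} = \frac{1}{34710}$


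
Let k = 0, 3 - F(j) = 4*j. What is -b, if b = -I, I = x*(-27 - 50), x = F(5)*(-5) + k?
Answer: -6545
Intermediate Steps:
F(j) = 3 - 4*j
x = 85 (x = (3 - 4*5)*(-5) + 0 = (3 - 20)*(-5) + 0 = -17*(-5) + 0 = 85 + 0 = 85)
I = -6545 (I = 85*(-27 - 50) = 85*(-77) = -6545)
b = 6545 (b = -1*(-6545) = 6545)
-b = -1*6545 = -6545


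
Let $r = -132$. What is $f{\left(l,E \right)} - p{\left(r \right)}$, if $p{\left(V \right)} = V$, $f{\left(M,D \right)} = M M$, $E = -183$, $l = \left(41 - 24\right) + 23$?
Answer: $1732$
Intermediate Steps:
$l = 40$ ($l = 17 + 23 = 40$)
$f{\left(M,D \right)} = M^{2}$
$f{\left(l,E \right)} - p{\left(r \right)} = 40^{2} - -132 = 1600 + 132 = 1732$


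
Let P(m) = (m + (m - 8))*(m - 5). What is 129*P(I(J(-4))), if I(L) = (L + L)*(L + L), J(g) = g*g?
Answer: 268160040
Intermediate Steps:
J(g) = g²
I(L) = 4*L² (I(L) = (2*L)*(2*L) = 4*L²)
P(m) = (-8 + 2*m)*(-5 + m) (P(m) = (m + (-8 + m))*(-5 + m) = (-8 + 2*m)*(-5 + m))
129*P(I(J(-4))) = 129*(40 - 72*((-4)²)² + 2*(4*((-4)²)²)²) = 129*(40 - 72*16² + 2*(4*16²)²) = 129*(40 - 72*256 + 2*(4*256)²) = 129*(40 - 18*1024 + 2*1024²) = 129*(40 - 18432 + 2*1048576) = 129*(40 - 18432 + 2097152) = 129*2078760 = 268160040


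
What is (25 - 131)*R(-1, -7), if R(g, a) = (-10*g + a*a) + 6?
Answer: -6890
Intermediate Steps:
R(g, a) = 6 + a² - 10*g (R(g, a) = (-10*g + a²) + 6 = (a² - 10*g) + 6 = 6 + a² - 10*g)
(25 - 131)*R(-1, -7) = (25 - 131)*(6 + (-7)² - 10*(-1)) = -106*(6 + 49 + 10) = -106*65 = -6890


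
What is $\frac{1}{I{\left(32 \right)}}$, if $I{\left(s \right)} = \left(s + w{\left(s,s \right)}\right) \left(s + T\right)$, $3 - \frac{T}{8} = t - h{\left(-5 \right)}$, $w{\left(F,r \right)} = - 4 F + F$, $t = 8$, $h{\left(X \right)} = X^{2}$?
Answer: $- \frac{1}{12288} \approx -8.138 \cdot 10^{-5}$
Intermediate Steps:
$w{\left(F,r \right)} = - 3 F$
$T = 160$ ($T = 24 - 8 \left(8 - \left(-5\right)^{2}\right) = 24 - 8 \left(8 - 25\right) = 24 - -136 = 24 + 136 = 160$)
$I{\left(s \right)} = - 2 s \left(160 + s\right)$ ($I{\left(s \right)} = \left(s - 3 s\right) \left(s + 160\right) = - 2 s \left(160 + s\right)$)
$\frac{1}{I{\left(32 \right)}} = \frac{1}{2 \cdot 32 \left(-160 - 32\right)} = \frac{1}{2 \cdot 32 \left(-192\right)} = \frac{1}{-12288} = - \frac{1}{12288}$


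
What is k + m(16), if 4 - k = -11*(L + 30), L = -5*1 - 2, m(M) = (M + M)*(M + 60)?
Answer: 2689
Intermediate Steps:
m(M) = 2*M*(60 + M) (m(M) = (2*M)*(60 + M) = 2*M*(60 + M))
L = -7 (L = -5 - 2 = -7)
k = 257 (k = 4 - (-11)*(-7 + 30) = 4 - (-11)*23 = 4 - 1*(-253) = 4 + 253 = 257)
k + m(16) = 257 + 2*16*(60 + 16) = 257 + 2*16*76 = 257 + 2432 = 2689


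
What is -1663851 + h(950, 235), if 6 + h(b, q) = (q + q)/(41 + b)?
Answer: -1648881817/991 ≈ -1.6639e+6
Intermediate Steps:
h(b, q) = -6 + 2*q/(41 + b) (h(b, q) = -6 + (q + q)/(41 + b) = -6 + (2*q)/(41 + b) = -6 + 2*q/(41 + b))
-1663851 + h(950, 235) = -1663851 + 2*(-123 + 235 - 3*950)/(41 + 950) = -1663851 + 2*(-123 + 235 - 2850)/991 = -1663851 + 2*(1/991)*(-2738) = -1663851 - 5476/991 = -1648881817/991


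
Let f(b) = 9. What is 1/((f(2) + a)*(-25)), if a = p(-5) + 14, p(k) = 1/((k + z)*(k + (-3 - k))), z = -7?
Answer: -36/20725 ≈ -0.0017370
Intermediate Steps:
p(k) = 1/(21 - 3*k) (p(k) = 1/((k - 7)*(k + (-3 - k))) = 1/((-7 + k)*(-3)) = 1/(21 - 3*k))
a = 505/36 (a = -1/(-21 + 3*(-5)) + 14 = -1/(-21 - 15) + 14 = -1/(-36) + 14 = -1*(-1/36) + 14 = 1/36 + 14 = 505/36 ≈ 14.028)
1/((f(2) + a)*(-25)) = 1/((9 + 505/36)*(-25)) = 1/((829/36)*(-25)) = 1/(-20725/36) = -36/20725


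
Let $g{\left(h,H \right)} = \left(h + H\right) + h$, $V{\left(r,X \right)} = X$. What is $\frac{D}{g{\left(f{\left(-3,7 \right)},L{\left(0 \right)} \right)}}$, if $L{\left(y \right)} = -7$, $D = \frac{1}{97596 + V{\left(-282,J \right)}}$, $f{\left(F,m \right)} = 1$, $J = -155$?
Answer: $- \frac{1}{487205} \approx -2.0525 \cdot 10^{-6}$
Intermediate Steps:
$D = \frac{1}{97441}$ ($D = \frac{1}{97596 - 155} = \frac{1}{97441} \approx 1.0263 \cdot 10^{-5}$)
$g{\left(h,H \right)} = H + 2 h$ ($g{\left(h,H \right)} = \left(H + h\right) + h = H + 2 h$)
$\frac{D}{g{\left(f{\left(-3,7 \right)},L{\left(0 \right)} \right)}} = \frac{1}{97441 \left(-7 + 2 \cdot 1\right)} = \frac{1}{97441 \left(-7 + 2\right)} = \frac{1}{97441 \left(-5\right)} = \frac{1}{97441} \left(- \frac{1}{5}\right) = - \frac{1}{487205}$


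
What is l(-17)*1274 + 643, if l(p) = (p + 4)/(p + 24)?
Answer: -1723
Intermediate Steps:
l(p) = (4 + p)/(24 + p)
l(-17)*1274 + 643 = ((4 - 17)/(24 - 17))*1274 + 643 = (-13/7)*1274 + 643 = ((⅐)*(-13))*1274 + 643 = -13/7*1274 + 643 = -2366 + 643 = -1723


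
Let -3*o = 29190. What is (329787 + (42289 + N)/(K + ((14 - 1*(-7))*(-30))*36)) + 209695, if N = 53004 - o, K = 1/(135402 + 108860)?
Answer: 2988630264133612/5539862159 ≈ 5.3948e+5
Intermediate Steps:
o = -9730 (o = -1/3*29190 = -9730)
K = 1/244262 ≈ 4.0940e-6
N = 62734 (N = 53004 - 1*(-9730) = 53004 + 9730 = 62734)
(329787 + (42289 + N)/(K + ((14 - 1*(-7))*(-30))*36)) + 209695 = (329787 + (42289 + 62734)/(1/244262 + ((14 - 1*(-7))*(-30))*36)) + 209695 = (329787 + 105023/(1/244262 + ((14 + 7)*(-30))*36)) + 209695 = (329787 + 105023/(1/244262 + (21*(-30))*36)) + 209695 = (329787 + 105023/(1/244262 - 630*36)) + 209695 = (329787 + 105023/(1/244262 - 22680)) + 209695 = (329787 + 105023/(-5539862159/244262)) + 209695 = (329787 + 105023*(-244262/5539862159)) + 209695 = (329787 - 25653128026/5539862159) + 209695 = 1826948868702107/5539862159 + 209695 = 2988630264133612/5539862159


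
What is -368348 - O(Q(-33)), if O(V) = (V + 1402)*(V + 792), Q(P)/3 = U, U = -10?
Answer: -1413812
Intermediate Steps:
Q(P) = -30 (Q(P) = 3*(-10) = -30)
O(V) = (792 + V)*(1402 + V) (O(V) = (1402 + V)*(792 + V) = (792 + V)*(1402 + V))
-368348 - O(Q(-33)) = -368348 - (1110384 + (-30)² + 2194*(-30)) = -368348 - (1110384 + 900 - 65820) = -368348 - 1*1045464 = -368348 - 1045464 = -1413812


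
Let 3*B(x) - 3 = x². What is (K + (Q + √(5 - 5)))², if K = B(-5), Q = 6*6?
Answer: 18496/9 ≈ 2055.1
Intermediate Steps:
Q = 36
B(x) = 1 + x²/3
K = 28/3 (K = 1 + (⅓)*(-5)² = 1 + (⅓)*25 = 1 + 25/3 = 28/3 ≈ 9.3333)
(K + (Q + √(5 - 5)))² = (28/3 + (36 + √(5 - 5)))² = (28/3 + (36 + √0))² = (28/3 + (36 + 0))² = (28/3 + 36)² = (136/3)² = 18496/9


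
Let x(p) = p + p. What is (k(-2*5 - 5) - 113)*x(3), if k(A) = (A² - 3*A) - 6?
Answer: 906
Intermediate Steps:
x(p) = 2*p
k(A) = -6 + A² - 3*A
(k(-2*5 - 5) - 113)*x(3) = ((-6 + (-2*5 - 5)² - 3*(-2*5 - 5)) - 113)*(2*3) = ((-6 + (-10 - 5)² - 3*(-10 - 5)) - 113)*6 = ((-6 + (-15)² - 3*(-15)) - 113)*6 = ((-6 + 225 + 45) - 113)*6 = (264 - 113)*6 = 151*6 = 906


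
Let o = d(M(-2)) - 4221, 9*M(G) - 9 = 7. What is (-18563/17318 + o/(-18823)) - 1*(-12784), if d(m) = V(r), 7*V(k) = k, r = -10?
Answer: 4167010024445/325976714 ≈ 12783.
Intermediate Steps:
V(k) = k/7
M(G) = 16/9 (M(G) = 1 + (1/9)*7 = 1 + 7/9 = 16/9)
d(m) = -10/7 (d(m) = (1/7)*(-10) = -10/7)
o = -29557/7 (o = -10/7 - 4221 = -29557/7 ≈ -4222.4)
(-18563/17318 + o/(-18823)) - 1*(-12784) = (-18563/17318 - 29557/7/(-18823)) - 1*(-12784) = (-18563*1/17318 - 29557/7*(-1/18823)) + 12784 = (-18563/17318 + 29557/131761) + 12784 = -276287331/325976714 + 12784 = 4167010024445/325976714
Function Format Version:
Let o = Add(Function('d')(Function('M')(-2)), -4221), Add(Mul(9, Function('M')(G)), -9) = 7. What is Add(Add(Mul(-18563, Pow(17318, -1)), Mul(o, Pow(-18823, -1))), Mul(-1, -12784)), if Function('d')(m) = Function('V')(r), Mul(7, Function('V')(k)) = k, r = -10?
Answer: Rational(4167010024445, 325976714) ≈ 12783.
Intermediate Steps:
Function('V')(k) = Mul(Rational(1, 7), k)
Function('M')(G) = Rational(16, 9) (Function('M')(G) = Add(1, Mul(Rational(1, 9), 7)) = Add(1, Rational(7, 9)) = Rational(16, 9))
Function('d')(m) = Rational(-10, 7) (Function('d')(m) = Mul(Rational(1, 7), -10) = Rational(-10, 7))
o = Rational(-29557, 7) (o = Add(Rational(-10, 7), -4221) = Rational(-29557, 7) ≈ -4222.4)
Add(Add(Mul(-18563, Pow(17318, -1)), Mul(o, Pow(-18823, -1))), Mul(-1, -12784)) = Add(Add(Mul(-18563, Pow(17318, -1)), Mul(Rational(-29557, 7), Pow(-18823, -1))), Mul(-1, -12784)) = Add(Add(Mul(-18563, Rational(1, 17318)), Mul(Rational(-29557, 7), Rational(-1, 18823))), 12784) = Add(Add(Rational(-18563, 17318), Rational(29557, 131761)), 12784) = Add(Rational(-276287331, 325976714), 12784) = Rational(4167010024445, 325976714)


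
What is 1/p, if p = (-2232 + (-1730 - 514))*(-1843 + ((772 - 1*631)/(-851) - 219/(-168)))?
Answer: 11914/98221098939 ≈ 1.2130e-7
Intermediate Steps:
p = 98221098939/11914 (p = (-2232 - 2244)*(-1843 + ((772 - 631)*(-1/851) - 219*(-1/168))) = -4476*(-1843 + (141*(-1/851) + 73/56)) = -4476*(-1843 + (-141/851 + 73/56)) = -4476*(-1843 + 54227/47656) = -4476*(-87775781/47656) = 98221098939/11914 ≈ 8.2442e+6)
1/p = 1/(98221098939/11914) = 11914/98221098939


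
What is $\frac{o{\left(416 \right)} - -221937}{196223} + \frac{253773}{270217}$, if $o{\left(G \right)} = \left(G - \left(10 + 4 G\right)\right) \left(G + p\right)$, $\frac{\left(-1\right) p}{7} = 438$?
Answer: $\frac{1010589662608}{53022790391} \approx 19.06$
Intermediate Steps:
$p = -3066$ ($p = \left(-7\right) 438 = -3066$)
$o{\left(G \right)} = \left(-3066 + G\right) \left(-10 - 3 G\right)$ ($o{\left(G \right)} = \left(G - \left(10 + 4 G\right)\right) \left(G - 3066\right) = \left(-10 - 3 G\right) \left(-3066 + G\right) = \left(-3066 + G\right) \left(-10 - 3 G\right)$)
$\frac{o{\left(416 \right)} - -221937}{196223} + \frac{253773}{270217} = \frac{\left(30660 - 3 \cdot 416^{2} + 9188 \cdot 416\right) - -221937}{196223} + \frac{253773}{270217} = \left(\left(30660 - 519168 + 3822208\right) + 221937\right) \frac{1}{196223} + 253773 \cdot \frac{1}{270217} = \left(\left(30660 - 519168 + 3822208\right) + 221937\right) \frac{1}{196223} + \frac{253773}{270217} = \left(3333700 + 221937\right) \frac{1}{196223} + \frac{253773}{270217} = 3555637 \cdot \frac{1}{196223} + \frac{253773}{270217} = \frac{3555637}{196223} + \frac{253773}{270217} = \frac{1010589662608}{53022790391}$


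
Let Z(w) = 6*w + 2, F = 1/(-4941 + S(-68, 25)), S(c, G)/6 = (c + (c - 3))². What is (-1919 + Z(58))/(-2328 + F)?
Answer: 174135465/258373079 ≈ 0.67397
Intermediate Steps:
S(c, G) = 6*(-3 + 2*c)² (S(c, G) = 6*(c + (c - 3))² = 6*(c + (-3 + c))² = 6*(-3 + 2*c)²)
F = 1/110985 (F = 1/(-4941 + 6*(-3 + 2*(-68))²) = 1/(-4941 + 6*(-3 - 136)²) = 1/(-4941 + 6*(-139)²) = 1/(-4941 + 6*19321) = 1/(-4941 + 115926) = 1/110985 ≈ 9.0102e-6)
Z(w) = 2 + 6*w
(-1919 + Z(58))/(-2328 + F) = (-1919 + (2 + 6*58))/(-2328 + 1/110985) = (-1919 + (2 + 348))/(-258373079/110985) = (-1919 + 350)*(-110985/258373079) = -1569*(-110985/258373079) = 174135465/258373079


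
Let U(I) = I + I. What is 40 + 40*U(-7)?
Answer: -520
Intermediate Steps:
U(I) = 2*I
40 + 40*U(-7) = 40 + 40*(2*(-7)) = 40 + 40*(-14) = 40 - 560 = -520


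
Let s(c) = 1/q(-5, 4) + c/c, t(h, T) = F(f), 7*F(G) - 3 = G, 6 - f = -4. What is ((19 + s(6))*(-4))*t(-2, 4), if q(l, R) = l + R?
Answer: -988/7 ≈ -141.14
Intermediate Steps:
f = 10 (f = 6 - 1*(-4) = 6 + 4 = 10)
F(G) = 3/7 + G/7
q(l, R) = R + l
t(h, T) = 13/7 (t(h, T) = 3/7 + (1/7)*10 = 3/7 + 10/7 = 13/7)
s(c) = 0 (s(c) = 1/(4 - 5) + c/c = 1/(-1) + 1 = 1*(-1) + 1 = -1 + 1 = 0)
((19 + s(6))*(-4))*t(-2, 4) = ((19 + 0)*(-4))*(13/7) = (19*(-4))*(13/7) = -76*13/7 = -988/7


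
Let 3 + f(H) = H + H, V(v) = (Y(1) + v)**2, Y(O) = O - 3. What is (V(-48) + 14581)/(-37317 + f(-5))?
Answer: -17081/37330 ≈ -0.45757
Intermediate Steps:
Y(O) = -3 + O
V(v) = (-2 + v)**2 (V(v) = ((-3 + 1) + v)**2 = (-2 + v)**2)
f(H) = -3 + 2*H (f(H) = -3 + (H + H) = -3 + 2*H)
(V(-48) + 14581)/(-37317 + f(-5)) = ((-2 - 48)**2 + 14581)/(-37317 + (-3 + 2*(-5))) = ((-50)**2 + 14581)/(-37317 + (-3 - 10)) = (2500 + 14581)/(-37317 - 13) = 17081/(-37330) = 17081*(-1/37330) = -17081/37330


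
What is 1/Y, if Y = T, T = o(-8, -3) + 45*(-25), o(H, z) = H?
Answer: -1/1133 ≈ -0.00088261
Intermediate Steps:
T = -1133 (T = -8 + 45*(-25) = -8 - 1125 = -1133)
Y = -1133
1/Y = 1/(-1133) = -1/1133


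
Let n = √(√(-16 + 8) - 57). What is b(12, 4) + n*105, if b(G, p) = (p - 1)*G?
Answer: 36 + 105*√(-57 + 2*I*√2) ≈ 55.662 + 792.98*I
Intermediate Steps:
b(G, p) = G*(-1 + p) (b(G, p) = (-1 + p)*G = G*(-1 + p))
n = √(-57 + 2*I*√2) (n = √(√(-8) - 57) = √(2*I*√2 - 57) = √(-57 + 2*I*√2) ≈ 0.18726 + 7.5522*I)
b(12, 4) + n*105 = 12*(-1 + 4) + √(-57 + 2*I*√2)*105 = 12*3 + 105*√(-57 + 2*I*√2) = 36 + 105*√(-57 + 2*I*√2)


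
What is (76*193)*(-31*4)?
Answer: -1818832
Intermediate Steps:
(76*193)*(-31*4) = 14668*(-124) = -1818832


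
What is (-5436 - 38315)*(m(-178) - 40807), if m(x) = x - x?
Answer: 1785347057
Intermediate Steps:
m(x) = 0
(-5436 - 38315)*(m(-178) - 40807) = (-5436 - 38315)*(0 - 40807) = -43751*(-40807) = 1785347057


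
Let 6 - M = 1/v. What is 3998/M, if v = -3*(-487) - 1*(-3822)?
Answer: 21121434/31697 ≈ 666.35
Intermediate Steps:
v = 5283 (v = -1*(-1461) + 3822 = 1461 + 3822 = 5283)
M = 31697/5283 (M = 6 - 1/5283 = 31697/5283 ≈ 5.9998)
3998/M = 3998/(31697/5283) = 3998*(5283/31697) = 21121434/31697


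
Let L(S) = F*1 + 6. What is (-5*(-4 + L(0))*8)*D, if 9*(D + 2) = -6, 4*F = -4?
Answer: 320/3 ≈ 106.67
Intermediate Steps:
F = -1 (F = (¼)*(-4) = -1)
D = -8/3 (D = -2 + (⅑)*(-6) = -2 - ⅔ = -8/3 ≈ -2.6667)
L(S) = 5 (L(S) = -1*1 + 6 = -1 + 6 = 5)
(-5*(-4 + L(0))*8)*D = (-5*(-4 + 5)*8)*(-8/3) = (-5*1*8)*(-8/3) = -5*8*(-8/3) = -40*(-8/3) = 320/3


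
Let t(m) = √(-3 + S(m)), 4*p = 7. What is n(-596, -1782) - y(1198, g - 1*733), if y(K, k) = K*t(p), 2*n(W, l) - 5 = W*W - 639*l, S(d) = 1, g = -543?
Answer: 1493919/2 - 1198*I*√2 ≈ 7.4696e+5 - 1694.2*I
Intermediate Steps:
p = 7/4 (p = (¼)*7 = 7/4 ≈ 1.7500)
n(W, l) = 5/2 + W²/2 - 639*l/2 (n(W, l) = 5/2 + (W*W - 639*l)/2 = 5/2 + (W² - 639*l)/2 = 5/2 + (W²/2 - 639*l/2) = 5/2 + W²/2 - 639*l/2)
t(m) = I*√2 (t(m) = √(-3 + 1) = √(-2) = I*√2)
y(K, k) = I*K*√2 (y(K, k) = K*(I*√2) = I*K*√2)
n(-596, -1782) - y(1198, g - 1*733) = (5/2 + (½)*(-596)² - 639/2*(-1782)) - I*1198*√2 = (5/2 + (½)*355216 + 569349) - 1198*I*√2 = (5/2 + 177608 + 569349) - 1198*I*√2 = 1493919/2 - 1198*I*√2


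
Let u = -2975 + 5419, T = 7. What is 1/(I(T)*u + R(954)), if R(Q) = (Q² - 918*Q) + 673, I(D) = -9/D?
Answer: 7/223123 ≈ 3.1373e-5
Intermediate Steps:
R(Q) = 673 + Q² - 918*Q
u = 2444
1/(I(T)*u + R(954)) = 1/(-9/7*2444 + (673 + 954² - 918*954)) = 1/(-9*⅐*2444 + (673 + 910116 - 875772)) = 1/(-9/7*2444 + 35017) = 1/(-21996/7 + 35017) = 1/(223123/7) = 7/223123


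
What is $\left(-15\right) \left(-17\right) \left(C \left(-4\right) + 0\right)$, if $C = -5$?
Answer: $5100$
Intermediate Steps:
$\left(-15\right) \left(-17\right) \left(C \left(-4\right) + 0\right) = \left(-15\right) \left(-17\right) \left(\left(-5\right) \left(-4\right) + 0\right) = 255 \left(20 + 0\right) = 255 \cdot 20 = 5100$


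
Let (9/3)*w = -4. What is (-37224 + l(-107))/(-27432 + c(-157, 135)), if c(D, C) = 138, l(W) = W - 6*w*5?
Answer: 37291/27294 ≈ 1.3663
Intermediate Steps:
w = -4/3 (w = (⅓)*(-4) = -4/3 ≈ -1.3333)
l(W) = 40 + W (l(W) = W - 6*(-4/3)*5 = W - (-8)*5 = W - 1*(-40) = W + 40 = 40 + W)
(-37224 + l(-107))/(-27432 + c(-157, 135)) = (-37224 + (40 - 107))/(-27432 + 138) = (-37224 - 67)/(-27294) = -37291*(-1/27294) = 37291/27294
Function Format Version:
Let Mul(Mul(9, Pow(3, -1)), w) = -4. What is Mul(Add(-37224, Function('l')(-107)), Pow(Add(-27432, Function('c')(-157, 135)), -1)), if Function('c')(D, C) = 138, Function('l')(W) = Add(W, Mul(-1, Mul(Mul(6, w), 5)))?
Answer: Rational(37291, 27294) ≈ 1.3663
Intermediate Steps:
w = Rational(-4, 3) (w = Mul(Rational(1, 3), -4) = Rational(-4, 3) ≈ -1.3333)
Function('l')(W) = Add(40, W) (Function('l')(W) = Add(W, Mul(-1, Mul(Mul(6, Rational(-4, 3)), 5))) = Add(W, Mul(-1, Mul(-8, 5))) = Add(W, Mul(-1, -40)) = Add(W, 40) = Add(40, W))
Mul(Add(-37224, Function('l')(-107)), Pow(Add(-27432, Function('c')(-157, 135)), -1)) = Mul(Add(-37224, Add(40, -107)), Pow(Add(-27432, 138), -1)) = Mul(Add(-37224, -67), Pow(-27294, -1)) = Mul(-37291, Rational(-1, 27294)) = Rational(37291, 27294)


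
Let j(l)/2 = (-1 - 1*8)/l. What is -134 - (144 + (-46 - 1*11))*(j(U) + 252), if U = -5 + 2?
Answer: -22580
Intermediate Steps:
U = -3
j(l) = -18/l (j(l) = 2*((-1 - 1*8)/l) = 2*((-1 - 8)/l) = 2*(-9/l) = -18/l)
-134 - (144 + (-46 - 1*11))*(j(U) + 252) = -134 - (144 + (-46 - 1*11))*(-18/(-3) + 252) = -134 - (144 + (-46 - 11))*(-18*(-⅓) + 252) = -134 - (144 - 57)*(6 + 252) = -134 - 87*258 = -134 - 1*22446 = -134 - 22446 = -22580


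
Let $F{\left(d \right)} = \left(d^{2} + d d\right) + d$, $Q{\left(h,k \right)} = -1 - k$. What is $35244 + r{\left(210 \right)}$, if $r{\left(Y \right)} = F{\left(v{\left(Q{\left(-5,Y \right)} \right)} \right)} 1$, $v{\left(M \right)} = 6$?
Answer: $35322$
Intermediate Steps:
$F{\left(d \right)} = d + 2 d^{2}$ ($F{\left(d \right)} = \left(d^{2} + d^{2}\right) + d = 2 d^{2} + d = d + 2 d^{2}$)
$r{\left(Y \right)} = 78$ ($r{\left(Y \right)} = 6 \left(1 + 2 \cdot 6\right) 1 = 6 \left(1 + 12\right) 1 = 6 \cdot 13 \cdot 1 = 78 \cdot 1 = 78$)
$35244 + r{\left(210 \right)} = 35244 + 78 = 35322$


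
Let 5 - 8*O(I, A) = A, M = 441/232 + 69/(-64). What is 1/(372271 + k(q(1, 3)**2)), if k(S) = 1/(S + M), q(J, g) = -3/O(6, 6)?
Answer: 1070583/398547005849 ≈ 2.6862e-6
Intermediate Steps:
M = 1527/1856 (M = 441*(1/232) + 69*(-1/64) = 441/232 - 69/64 = 1527/1856 ≈ 0.82274)
O(I, A) = 5/8 - A/8
q(J, g) = 24 (q(J, g) = -3/(5/8 - 1/8*6) = -3/(5/8 - 3/4) = -3/(-1/8) = -3*(-8) = 24)
k(S) = 1/(1527/1856 + S) (k(S) = 1/(S + 1527/1856) = 1/(1527/1856 + S))
1/(372271 + k(q(1, 3)**2)) = 1/(372271 + 1856/(1527 + 1856*24**2)) = 1/(372271 + 1856/(1527 + 1856*576)) = 1/(372271 + 1856/(1527 + 1069056)) = 1/(372271 + 1856/1070583) = 1/(398547005849/1070583) = 1070583/398547005849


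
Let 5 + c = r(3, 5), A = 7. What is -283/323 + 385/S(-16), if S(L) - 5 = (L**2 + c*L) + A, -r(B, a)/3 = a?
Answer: -6007/27132 ≈ -0.22140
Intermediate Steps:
r(B, a) = -3*a
c = -20 (c = -5 - 3*5 = -5 - 15 = -20)
S(L) = 12 + L**2 - 20*L (S(L) = 5 + ((L**2 - 20*L) + 7) = 5 + (7 + L**2 - 20*L) = 12 + L**2 - 20*L)
-283/323 + 385/S(-16) = -283/323 + 385/(12 + (-16)**2 - 20*(-16)) = -283*1/323 + 385/(12 + 256 + 320) = -283/323 + 385/588 = -283/323 + 385*(1/588) = -283/323 + 55/84 = -6007/27132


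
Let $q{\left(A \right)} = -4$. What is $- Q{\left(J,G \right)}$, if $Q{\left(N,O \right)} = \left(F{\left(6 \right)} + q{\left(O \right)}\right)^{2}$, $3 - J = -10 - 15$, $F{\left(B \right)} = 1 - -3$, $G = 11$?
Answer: $0$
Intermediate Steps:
$F{\left(B \right)} = 4$ ($F{\left(B \right)} = 1 + 3 = 4$)
$J = 28$ ($J = 3 - \left(-10 - 15\right) = 3 - -25 = 3 + 25 = 28$)
$Q{\left(N,O \right)} = 0$ ($Q{\left(N,O \right)} = \left(4 - 4\right)^{2} = 0^{2} = 0$)
$- Q{\left(J,G \right)} = \left(-1\right) 0 = 0$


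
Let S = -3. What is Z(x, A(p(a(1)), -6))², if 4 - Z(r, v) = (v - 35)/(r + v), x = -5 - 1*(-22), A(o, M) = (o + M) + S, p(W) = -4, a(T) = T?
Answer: 256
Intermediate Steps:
A(o, M) = -3 + M + o (A(o, M) = (o + M) - 3 = (M + o) - 3 = -3 + M + o)
x = 17 (x = -5 + 22 = 17)
Z(r, v) = 4 - (-35 + v)/(r + v) (Z(r, v) = 4 - (v - 35)/(r + v) = 4 - (-35 + v)/(r + v))
Z(x, A(p(a(1)), -6))² = ((35 + 3*(-3 - 6 - 4) + 4*17)/(17 + (-3 - 6 - 4)))² = ((35 + 3*(-13) + 68)/(17 - 13))² = ((35 - 39 + 68)/4)² = ((¼)*64)² = 16² = 256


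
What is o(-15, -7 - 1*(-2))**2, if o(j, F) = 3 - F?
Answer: 64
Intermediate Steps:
o(-15, -7 - 1*(-2))**2 = (3 - (-7 - 1*(-2)))**2 = (3 - (-7 + 2))**2 = (3 - 1*(-5))**2 = (3 + 5)**2 = 8**2 = 64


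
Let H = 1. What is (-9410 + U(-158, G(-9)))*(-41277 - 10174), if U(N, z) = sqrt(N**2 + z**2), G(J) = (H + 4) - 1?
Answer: 484153910 - 102902*sqrt(6245) ≈ 4.7602e+8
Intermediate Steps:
G(J) = 4 (G(J) = (1 + 4) - 1 = 5 - 1 = 4)
(-9410 + U(-158, G(-9)))*(-41277 - 10174) = (-9410 + sqrt((-158)**2 + 4**2))*(-41277 - 10174) = (-9410 + sqrt(24964 + 16))*(-51451) = (-9410 + sqrt(24980))*(-51451) = (-9410 + 2*sqrt(6245))*(-51451) = 484153910 - 102902*sqrt(6245)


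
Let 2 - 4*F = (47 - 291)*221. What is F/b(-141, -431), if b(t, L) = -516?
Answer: -26963/1032 ≈ -26.127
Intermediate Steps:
F = 26963/2 (F = 1/2 - (47 - 291)*221/4 = 1/2 - (-61)*221 = 1/2 - 1/4*(-53924) = 1/2 + 13481 = 26963/2 ≈ 13482.)
F/b(-141, -431) = (26963/2)/(-516) = (26963/2)*(-1/516) = -26963/1032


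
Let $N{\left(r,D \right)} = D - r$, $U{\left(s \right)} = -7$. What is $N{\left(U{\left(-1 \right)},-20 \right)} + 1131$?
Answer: $1118$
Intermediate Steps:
$N{\left(U{\left(-1 \right)},-20 \right)} + 1131 = \left(-20 - -7\right) + 1131 = \left(-20 + 7\right) + 1131 = -13 + 1131 = 1118$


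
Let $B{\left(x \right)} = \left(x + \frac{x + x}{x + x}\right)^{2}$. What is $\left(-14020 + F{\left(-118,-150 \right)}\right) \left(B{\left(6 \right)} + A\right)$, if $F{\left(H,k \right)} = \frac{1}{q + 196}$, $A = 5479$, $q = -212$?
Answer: $- \frac{155005811}{2} \approx -7.7503 \cdot 10^{7}$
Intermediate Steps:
$F{\left(H,k \right)} = - \frac{1}{16}$ ($F{\left(H,k \right)} = \frac{1}{-212 + 196} = \frac{1}{-16} = - \frac{1}{16}$)
$B{\left(x \right)} = \left(1 + x\right)^{2}$ ($B{\left(x \right)} = \left(x + \frac{2 x}{2 x}\right)^{2} = \left(x + 2 x \frac{1}{2 x}\right)^{2} = \left(x + 1\right)^{2} = \left(1 + x\right)^{2}$)
$\left(-14020 + F{\left(-118,-150 \right)}\right) \left(B{\left(6 \right)} + A\right) = \left(-14020 - \frac{1}{16}\right) \left(\left(1 + 6\right)^{2} + 5479\right) = - \frac{224321 \left(7^{2} + 5479\right)}{16} = - \frac{224321 \left(49 + 5479\right)}{16} = \left(- \frac{224321}{16}\right) 5528 = - \frac{155005811}{2}$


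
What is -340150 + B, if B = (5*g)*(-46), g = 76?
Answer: -357630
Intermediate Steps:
B = -17480 (B = (5*76)*(-46) = 380*(-46) = -17480)
-340150 + B = -340150 - 17480 = -357630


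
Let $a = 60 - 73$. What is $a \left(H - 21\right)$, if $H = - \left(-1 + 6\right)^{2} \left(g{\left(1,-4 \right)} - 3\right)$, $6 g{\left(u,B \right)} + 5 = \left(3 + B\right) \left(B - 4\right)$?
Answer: $- \frac{1079}{2} \approx -539.5$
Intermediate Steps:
$a = -13$
$g{\left(u,B \right)} = - \frac{5}{6} + \frac{\left(-4 + B\right) \left(3 + B\right)}{6}$ ($g{\left(u,B \right)} = - \frac{5}{6} + \frac{\left(3 + B\right) \left(B - 4\right)}{6} = - \frac{5}{6} + \frac{\left(3 + B\right) \left(-4 + B\right)}{6} = - \frac{5}{6} + \frac{\left(-4 + B\right) \left(3 + B\right)}{6}$)
$H = \frac{125}{2}$ ($H = - \left(-1 + 6\right)^{2} \left(\left(- \frac{17}{6} - - \frac{2}{3} + \frac{\left(-4\right)^{2}}{6}\right) - 3\right) = - 5^{2} \left(\left(- \frac{17}{6} + \frac{2}{3} + \frac{1}{6} \cdot 16\right) - 3\right) = - 25 \left(\left(- \frac{17}{6} + \frac{2}{3} + \frac{8}{3}\right) - 3\right) = - 25 \left(\frac{1}{2} - 3\right) = - \frac{25 \left(-5\right)}{2} = \left(-1\right) \left(- \frac{125}{2}\right) = \frac{125}{2} \approx 62.5$)
$a \left(H - 21\right) = - 13 \left(\frac{125}{2} - 21\right) = \left(-13\right) \frac{83}{2} = - \frac{1079}{2}$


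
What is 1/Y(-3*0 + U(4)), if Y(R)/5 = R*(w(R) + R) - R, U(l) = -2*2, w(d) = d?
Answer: 1/180 ≈ 0.0055556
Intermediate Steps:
U(l) = -4
Y(R) = -5*R + 10*R² (Y(R) = 5*(R*(R + R) - R) = 5*(R*(2*R) - R) = 5*(2*R² - R) = 5*(-R + 2*R²) = -5*R + 10*R²)
1/Y(-3*0 + U(4)) = 1/(5*(-3*0 - 4)*(-1 + 2*(-3*0 - 4))) = 1/(5*(0 - 4)*(-1 + 2*(0 - 4))) = 1/(5*(-4)*(-1 + 2*(-4))) = 1/(5*(-4)*(-1 - 8)) = 1/(5*(-4)*(-9)) = 1/180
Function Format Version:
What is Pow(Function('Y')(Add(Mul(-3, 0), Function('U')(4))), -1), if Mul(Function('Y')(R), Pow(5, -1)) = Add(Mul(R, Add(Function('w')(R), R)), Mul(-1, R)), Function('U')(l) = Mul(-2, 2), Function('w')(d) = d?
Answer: Rational(1, 180) ≈ 0.0055556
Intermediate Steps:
Function('U')(l) = -4
Function('Y')(R) = Add(Mul(-5, R), Mul(10, Pow(R, 2))) (Function('Y')(R) = Mul(5, Add(Mul(R, Add(R, R)), Mul(-1, R))) = Mul(5, Add(Mul(R, Mul(2, R)), Mul(-1, R))) = Mul(5, Add(Mul(2, Pow(R, 2)), Mul(-1, R))) = Mul(5, Add(Mul(-1, R), Mul(2, Pow(R, 2)))) = Add(Mul(-5, R), Mul(10, Pow(R, 2))))
Pow(Function('Y')(Add(Mul(-3, 0), Function('U')(4))), -1) = Pow(Mul(5, Add(Mul(-3, 0), -4), Add(-1, Mul(2, Add(Mul(-3, 0), -4)))), -1) = Pow(Mul(5, Add(0, -4), Add(-1, Mul(2, Add(0, -4)))), -1) = Pow(Mul(5, -4, Add(-1, Mul(2, -4))), -1) = Pow(Mul(5, -4, Add(-1, -8)), -1) = Pow(Mul(5, -4, -9), -1) = Pow(180, -1) = Rational(1, 180)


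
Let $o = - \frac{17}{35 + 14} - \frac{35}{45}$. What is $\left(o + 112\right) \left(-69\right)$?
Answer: $- \frac{1124608}{147} \approx -7650.4$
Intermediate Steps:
$o = - \frac{496}{441}$ ($o = - \frac{17}{49} - \frac{7}{9} = - \frac{496}{441} \approx -1.1247$)
$\left(o + 112\right) \left(-69\right) = \left(- \frac{496}{441} + 112\right) \left(-69\right) = \frac{48896}{441} \left(-69\right) = - \frac{1124608}{147}$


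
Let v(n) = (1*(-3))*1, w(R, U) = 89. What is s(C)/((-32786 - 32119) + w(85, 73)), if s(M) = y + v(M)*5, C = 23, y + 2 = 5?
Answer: 3/16204 ≈ 0.00018514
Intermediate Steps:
y = 3 (y = -2 + 5 = 3)
v(n) = -3 (v(n) = -3*1 = -3)
s(M) = -12 (s(M) = 3 - 3*5 = 3 - 15 = -12)
s(C)/((-32786 - 32119) + w(85, 73)) = -12/((-32786 - 32119) + 89) = -12/(-64905 + 89) = -12/(-64816) = -12*(-1/64816) = 3/16204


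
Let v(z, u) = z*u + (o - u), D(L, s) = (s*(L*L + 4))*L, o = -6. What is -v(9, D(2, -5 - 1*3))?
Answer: 1030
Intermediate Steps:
D(L, s) = L*s*(4 + L²) (D(L, s) = (s*(L² + 4))*L = (s*(4 + L²))*L = L*s*(4 + L²))
v(z, u) = -6 - u + u*z (v(z, u) = z*u + (-6 - u) = u*z + (-6 - u) = -6 - u + u*z)
-v(9, D(2, -5 - 1*3)) = -(-6 - 2*(-5 - 1*3)*(4 + 2²) + (2*(-5 - 1*3)*(4 + 2²))*9) = -(-6 - 2*(-5 - 3)*(4 + 4) + (2*(-5 - 3)*(4 + 4))*9) = -(-6 - 2*(-8)*8 + (2*(-8)*8)*9) = -(-6 - 1*(-128) - 128*9) = -(-6 + 128 - 1152) = -1*(-1030) = 1030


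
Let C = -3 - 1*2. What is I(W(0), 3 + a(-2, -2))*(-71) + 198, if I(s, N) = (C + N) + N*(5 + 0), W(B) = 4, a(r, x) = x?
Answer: 127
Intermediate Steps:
C = -5 (C = -3 - 2 = -5)
I(s, N) = -5 + 6*N (I(s, N) = (-5 + N) + N*(5 + 0) = (-5 + N) + N*5 = (-5 + N) + 5*N = -5 + 6*N)
I(W(0), 3 + a(-2, -2))*(-71) + 198 = (-5 + 6*(3 - 2))*(-71) + 198 = (-5 + 6*1)*(-71) + 198 = (-5 + 6)*(-71) + 198 = 1*(-71) + 198 = -71 + 198 = 127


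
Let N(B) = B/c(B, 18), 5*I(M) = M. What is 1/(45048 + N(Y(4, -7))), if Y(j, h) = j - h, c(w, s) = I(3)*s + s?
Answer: 144/6486967 ≈ 2.2198e-5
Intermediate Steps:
I(M) = M/5
c(w, s) = 8*s/5 (c(w, s) = ((⅕)*3)*s + s = 3*s/5 + s = 8*s/5)
N(B) = 5*B/144 (N(B) = B/(((8/5)*18)) = B/(144/5) = B*(5/144) = 5*B/144)
1/(45048 + N(Y(4, -7))) = 1/(45048 + 5*(4 - 1*(-7))/144) = 1/(45048 + 5*(4 + 7)/144) = 1/(45048 + (5/144)*11) = 1/(45048 + 55/144) = 1/(6486967/144) = 144/6486967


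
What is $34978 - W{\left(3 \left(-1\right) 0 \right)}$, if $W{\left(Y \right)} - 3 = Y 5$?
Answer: $34975$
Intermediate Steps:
$W{\left(Y \right)} = 3 + 5 Y$ ($W{\left(Y \right)} = 3 + Y 5 = 3 + 5 Y$)
$34978 - W{\left(3 \left(-1\right) 0 \right)} = 34978 - \left(3 + 5 \cdot 3 \left(-1\right) 0\right) = 34978 - \left(3 + 5 \left(\left(-3\right) 0\right)\right) = 34978 - \left(3 + 5 \cdot 0\right) = 34978 - \left(3 + 0\right) = 34978 - 3 = 34975$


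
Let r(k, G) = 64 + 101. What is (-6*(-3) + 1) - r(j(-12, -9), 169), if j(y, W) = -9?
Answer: -146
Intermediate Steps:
r(k, G) = 165
(-6*(-3) + 1) - r(j(-12, -9), 169) = (-6*(-3) + 1) - 1*165 = (18 + 1) - 165 = 19 - 165 = -146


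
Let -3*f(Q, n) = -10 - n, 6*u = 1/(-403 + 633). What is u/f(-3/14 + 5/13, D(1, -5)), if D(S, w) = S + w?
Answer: 1/2760 ≈ 0.00036232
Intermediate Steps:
u = 1/1380 (u = 1/(6*(-403 + 633)) = (⅙)/230 = (⅙)*(1/230) = 1/1380 ≈ 0.00072464)
f(Q, n) = 10/3 + n/3 (f(Q, n) = -(-10 - n)/3 = 10/3 + n/3)
u/f(-3/14 + 5/13, D(1, -5)) = 1/(1380*(10/3 + (1 - 5)/3)) = 1/(1380*(10/3 + (⅓)*(-4))) = 1/(1380*(10/3 - 4/3)) = (1/1380)/2 = (1/1380)*(½) = 1/2760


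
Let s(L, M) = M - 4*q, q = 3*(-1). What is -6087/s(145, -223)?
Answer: 6087/211 ≈ 28.848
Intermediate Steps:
q = -3
s(L, M) = 12 + M (s(L, M) = M - 4*(-3) = M + 12 = 12 + M)
-6087/s(145, -223) = -6087/(12 - 223) = -6087/(-211) = -6087*(-1/211) = 6087/211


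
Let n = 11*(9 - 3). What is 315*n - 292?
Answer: 20498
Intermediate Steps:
n = 66 (n = 11*6 = 66)
315*n - 292 = 315*66 - 292 = 20790 - 292 = 20498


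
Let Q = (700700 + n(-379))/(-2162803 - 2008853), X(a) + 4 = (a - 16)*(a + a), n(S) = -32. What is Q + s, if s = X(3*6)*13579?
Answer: 320999136947/347638 ≈ 9.2337e+5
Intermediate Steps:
X(a) = -4 + 2*a*(-16 + a) (X(a) = -4 + (a - 16)*(a + a) = -4 + (-16 + a)*(2*a) = -4 + 2*a*(-16 + a))
Q = -58389/347638 (Q = (700700 - 32)/(-2162803 - 2008853) = 700668/(-4171656) = 700668*(-1/4171656) = -58389/347638 ≈ -0.16796)
s = 923372 (s = (-4 - 96*6 + 2*(3*6)²)*13579 = (-4 - 32*18 + 2*18²)*13579 = (-4 - 576 + 2*324)*13579 = (-4 - 576 + 648)*13579 = 68*13579 = 923372)
Q + s = -58389/347638 + 923372 = 320999136947/347638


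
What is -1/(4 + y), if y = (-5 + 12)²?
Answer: -1/53 ≈ -0.018868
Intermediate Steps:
y = 49 (y = 7² = 49)
-1/(4 + y) = -1/(4 + 49) = -1/53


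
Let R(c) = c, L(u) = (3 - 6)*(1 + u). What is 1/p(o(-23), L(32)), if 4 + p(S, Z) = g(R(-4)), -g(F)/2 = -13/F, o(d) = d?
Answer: -2/21 ≈ -0.095238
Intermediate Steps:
L(u) = -3 - 3*u (L(u) = -3*(1 + u) = -3 - 3*u)
g(F) = 26/F (g(F) = -(-26)/F = 26/F)
p(S, Z) = -21/2 (p(S, Z) = -4 + 26/(-4) = -4 + 26*(-¼) = -4 - 13/2 = -21/2)
1/p(o(-23), L(32)) = 1/(-21/2) = -2/21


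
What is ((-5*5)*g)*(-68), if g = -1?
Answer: -1700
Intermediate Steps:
((-5*5)*g)*(-68) = (-5*5*(-1))*(-68) = -25*(-1)*(-68) = 25*(-68) = -1700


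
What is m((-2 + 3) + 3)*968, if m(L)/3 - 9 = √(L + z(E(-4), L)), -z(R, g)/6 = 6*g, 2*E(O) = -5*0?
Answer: 26136 + 5808*I*√35 ≈ 26136.0 + 34361.0*I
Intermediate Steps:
E(O) = 0 (E(O) = (-5*0)/2 = (½)*0 = 0)
z(R, g) = -36*g
m(L) = 27 + 3*√35*√(-L) (m(L) = 27 + 3*√(L - 36*L) = 27 + 3*√(-35*L) = 27 + 3*(√35*√(-L)) = 27 + 3*√35*√(-L))
m((-2 + 3) + 3)*968 = (27 + 3*√35*√(-((-2 + 3) + 3)))*968 = (27 + 3*√35*√(-(1 + 3)))*968 = (27 + 3*√35*√(-1*4))*968 = (27 + 3*√35*√(-4))*968 = (27 + 3*√35*(2*I))*968 = (27 + 6*I*√35)*968 = 26136 + 5808*I*√35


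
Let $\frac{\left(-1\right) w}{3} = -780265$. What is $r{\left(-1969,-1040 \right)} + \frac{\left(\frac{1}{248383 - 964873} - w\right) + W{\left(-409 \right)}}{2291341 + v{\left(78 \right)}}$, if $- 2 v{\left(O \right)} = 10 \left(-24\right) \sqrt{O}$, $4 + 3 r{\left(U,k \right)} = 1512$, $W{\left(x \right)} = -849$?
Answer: $\frac{145158469304289753503}{289365093587768130} + \frac{6711058038244 \sqrt{78}}{125391540554699523} \approx 501.65$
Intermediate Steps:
$w = 2340795$ ($w = \left(-3\right) \left(-780265\right) = 2340795$)
$r{\left(U,k \right)} = \frac{1508}{3}$ ($r{\left(U,k \right)} = - \frac{4}{3} + \frac{1}{3} \cdot 1512 = - \frac{4}{3} + 504 = \frac{1508}{3}$)
$v{\left(O \right)} = 120 \sqrt{O}$ ($v{\left(O \right)} = - \frac{10 \left(-24\right) \sqrt{O}}{2} = - \frac{\left(-240\right) \sqrt{O}}{2} = 120 \sqrt{O}$)
$r{\left(-1969,-1040 \right)} + \frac{\left(\frac{1}{248383 - 964873} - w\right) + W{\left(-409 \right)}}{2291341 + v{\left(78 \right)}} = \frac{1508}{3} + \frac{\left(\frac{1}{248383 - 964873} - 2340795\right) - 849}{2291341 + 120 \sqrt{78}} = \frac{1508}{3} + \frac{\left(\frac{1}{-716490} - 2340795\right) - 849}{2291341 + 120 \sqrt{78}} = \frac{1508}{3} + \frac{\left(- \frac{1}{716490} - 2340795\right) - 849}{2291341 + 120 \sqrt{78}} = \frac{1508}{3} + \frac{- \frac{1677156209551}{716490} - 849}{2291341 + 120 \sqrt{78}} = \frac{1508}{3} - \frac{1677764509561}{716490 \left(2291341 + 120 \sqrt{78}\right)}$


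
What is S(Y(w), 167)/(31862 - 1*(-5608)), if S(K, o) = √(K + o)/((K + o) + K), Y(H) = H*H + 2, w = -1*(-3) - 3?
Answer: 13/6407370 ≈ 2.0289e-6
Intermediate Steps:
w = 0 (w = 3 - 3 = 0)
Y(H) = 2 + H² (Y(H) = H² + 2 = 2 + H²)
S(K, o) = √(K + o)/(o + 2*K)
S(Y(w), 167)/(31862 - 1*(-5608)) = (√((2 + 0²) + 167)/(167 + 2*(2 + 0²)))/(31862 - 1*(-5608)) = (√((2 + 0) + 167)/(167 + 2*(2 + 0)))/(31862 + 5608) = (√(2 + 167)/(167 + 2*2))/37470 = (√169/(167 + 4))*(1/37470) = (13/171)*(1/37470) = 13/6407370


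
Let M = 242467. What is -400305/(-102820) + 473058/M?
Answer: 29140115199/4986091388 ≈ 5.8443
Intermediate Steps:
-400305/(-102820) + 473058/M = -400305/(-102820) + 473058/242467 = -400305*(-1/102820) + 473058*(1/242467) = 80061/20564 + 473058/242467 = 29140115199/4986091388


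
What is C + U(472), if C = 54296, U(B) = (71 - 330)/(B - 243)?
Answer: 12433525/229 ≈ 54295.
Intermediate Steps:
U(B) = -259/(-243 + B)
C + U(472) = 54296 - 259/(-243 + 472) = 54296 - 259/229 = 12433525/229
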